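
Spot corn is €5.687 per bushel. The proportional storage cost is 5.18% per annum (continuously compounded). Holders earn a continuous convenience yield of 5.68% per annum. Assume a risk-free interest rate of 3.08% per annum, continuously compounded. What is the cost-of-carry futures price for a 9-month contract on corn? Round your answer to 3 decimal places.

Net carry = r + u − y = 0.0308 + 0.0518 − 0.0568 = 0.0258
F = S·e^((r+u−y)T) = 5.687 · e^(0.0258 × 9/12) = 5.687 · e^0.019350
= 5.687 × 1.019538 = €5.798 per bushel

€5.798 per bushel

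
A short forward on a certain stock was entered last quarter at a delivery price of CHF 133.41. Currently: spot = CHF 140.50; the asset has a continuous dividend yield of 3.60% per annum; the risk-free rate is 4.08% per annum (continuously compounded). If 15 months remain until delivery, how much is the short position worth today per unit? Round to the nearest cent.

-CHF 7.54

Current fair forward for the remaining 15 months: F = S·e^((r − q)·T), (r − q) = 0.0408 − 0.0360 = 0.0048
F = 140.50 · e^(0.0048 × 15/12) = 140.50 × 1.006018 = 141.3455
Value of long forward = (F − K)·e^(−rT) = (141.3455 − 133.41) · e^(−0.0408·15/12)
= 7.9355 × 0.950279 = 7.54
Short position value = −(long value) = -CHF 7.54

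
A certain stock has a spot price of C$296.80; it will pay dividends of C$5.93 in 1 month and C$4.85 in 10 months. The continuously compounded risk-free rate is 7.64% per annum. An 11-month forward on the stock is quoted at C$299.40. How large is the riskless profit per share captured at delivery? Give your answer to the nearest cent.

PV(dividends) I = 5.93·e^(−0.0764·1/12) + 4.85·e^(−0.0764·10/12) = 10.4432
Fair forward F* = (S − I)·e^(rT) = (296.80 − 10.4432)·e^0.070033 = 286.3568 × 1.072544 = 307.1303
Market C$299.40 < fair 307.1303: forward underpriced → reverse cash-and-carry (short the stock, invest proceeds at r, pay the dividends, go long the forward).
Profit at T = |F_mkt − F*| = |299.40 − 307.1303| = C$7.73 per share

C$7.73 per share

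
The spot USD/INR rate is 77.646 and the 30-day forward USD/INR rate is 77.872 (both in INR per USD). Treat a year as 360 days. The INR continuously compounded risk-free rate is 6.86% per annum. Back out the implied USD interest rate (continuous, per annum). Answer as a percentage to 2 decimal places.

3.37%

F = S·e^((r_INR − r_USD)T) ⇒ r_USD = r_INR − ln(F/S)/T
ln(77.872/77.646) = 0.002906; /(30/360) = 0.034872
r_USD = 0.0686 − 0.034872 = 0.033728
r_USD = 3.37%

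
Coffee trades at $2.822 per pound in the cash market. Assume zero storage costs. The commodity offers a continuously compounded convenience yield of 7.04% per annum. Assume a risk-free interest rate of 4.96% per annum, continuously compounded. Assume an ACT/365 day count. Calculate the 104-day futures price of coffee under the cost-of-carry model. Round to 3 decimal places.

Net carry = r + u − y = 0.0496 + 0.0000 − 0.0704 = -0.0208
F = S·e^((r+u−y)T) = 2.822 · e^(-0.0208 × 104/365) = 2.822 · e^-0.005927
= 2.822 × 0.994091 = $2.805 per pound

$2.805 per pound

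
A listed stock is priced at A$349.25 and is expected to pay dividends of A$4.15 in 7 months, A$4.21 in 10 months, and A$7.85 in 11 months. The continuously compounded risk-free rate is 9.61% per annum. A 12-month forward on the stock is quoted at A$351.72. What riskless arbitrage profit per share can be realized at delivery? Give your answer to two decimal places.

A$16.25 per share

PV(dividends) I = 4.15·e^(−0.0961·7/12) + 4.21·e^(−0.0961·10/12) + 7.85·e^(−0.0961·11/12) = 14.9978
Fair forward F* = (S − I)·e^(rT) = (349.25 − 14.9978)·e^0.096100 = 334.2522 × 1.100869 = 367.9679
Market A$351.72 < fair 367.9679: forward underpriced → reverse cash-and-carry (short the stock, invest proceeds at r, pay the dividends, go long the forward).
Profit at T = |F_mkt − F*| = |351.72 − 367.9679| = A$16.25 per share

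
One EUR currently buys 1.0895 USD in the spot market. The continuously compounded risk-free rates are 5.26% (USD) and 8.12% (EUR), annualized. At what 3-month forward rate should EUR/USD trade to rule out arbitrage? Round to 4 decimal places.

1.0817

F = S·e^((r_USD − r_EUR)T) = 1.0895 · e^((0.0526 − 0.0812) × 3/12)
= 1.0895 · e^-0.007150 = 1.0895 × 0.992876
F = 1.0817 USD per EUR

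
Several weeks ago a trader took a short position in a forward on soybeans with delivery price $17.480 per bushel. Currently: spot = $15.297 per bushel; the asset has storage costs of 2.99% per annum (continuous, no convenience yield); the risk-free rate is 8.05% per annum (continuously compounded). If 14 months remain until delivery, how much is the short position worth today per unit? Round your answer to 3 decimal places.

Current fair forward for the remaining 14 months: F = S·e^((r + u)·T), (r + u) = 0.0805 + 0.0299 = 0.1104
F = 15.297 · e^(0.1104 × 14/12) = 15.297 × 1.137463 = 17.3998
Value of long forward = (F − K)·e^(−rT) = (17.3998 − 17.480) · e^(−0.0805·14/12)
= -0.0802 × 0.910359 = -0.073
Short position value = −(long value) = $0.073

$0.073 per bushel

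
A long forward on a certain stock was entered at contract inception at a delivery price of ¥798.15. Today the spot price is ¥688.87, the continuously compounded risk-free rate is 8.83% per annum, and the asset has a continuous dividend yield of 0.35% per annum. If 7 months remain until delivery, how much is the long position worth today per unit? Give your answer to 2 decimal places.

-¥70.61

Current fair forward for the remaining 7 months: F = S·e^((r − q)·T), (r − q) = 0.0883 − 0.0035 = 0.0848
F = 688.87 · e^(0.0848 × 7/12) = 688.87 × 1.050711 = 723.8033
Value of long forward = (F − K)·e^(−rT) = (723.8033 − 798.15) · e^(−0.0883·7/12)
= -74.3467 × 0.949796 = -70.61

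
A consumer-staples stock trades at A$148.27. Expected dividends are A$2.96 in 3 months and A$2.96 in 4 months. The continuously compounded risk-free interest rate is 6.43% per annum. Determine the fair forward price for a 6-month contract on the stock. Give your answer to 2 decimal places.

PV(dividends) I = 2.96·e^(−0.0643·3/12) + 2.96·e^(−0.0643·4/12)
I = 2.9128 + 2.8972 = 5.8100
F = (S − I)·e^(rT) = (148.27 − 5.8100) · e^(0.0643·6/12)
= 142.4600 · e^0.032150 = 142.4600 × 1.032672 = A$147.11

A$147.11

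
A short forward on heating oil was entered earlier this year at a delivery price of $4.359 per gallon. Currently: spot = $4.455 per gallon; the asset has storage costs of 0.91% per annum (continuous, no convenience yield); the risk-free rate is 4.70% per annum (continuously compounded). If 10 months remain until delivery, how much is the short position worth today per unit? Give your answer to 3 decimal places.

-$0.297 per gallon

Current fair forward for the remaining 10 months: F = S·e^((r + u)·T), (r + u) = 0.0470 + 0.0091 = 0.0561
F = 4.455 · e^(0.0561 × 10/12) = 4.455 × 1.047860 = 4.6682
Value of long forward = (F − K)·e^(−rT) = (4.6682 − 4.359) · e^(−0.0470·10/12)
= 0.3092 × 0.961590 = 0.297
Short position value = −(long value) = -$0.297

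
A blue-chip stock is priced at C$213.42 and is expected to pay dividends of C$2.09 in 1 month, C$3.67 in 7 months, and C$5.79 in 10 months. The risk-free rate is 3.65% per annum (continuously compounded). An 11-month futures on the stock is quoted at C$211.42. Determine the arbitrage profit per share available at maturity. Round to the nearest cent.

PV(dividends) I = 2.09·e^(−0.0365·1/12) + 3.67·e^(−0.0365·7/12) + 5.79·e^(−0.0365·10/12) = 11.2929
Fair futures F* = (S − I)·e^(rT) = (213.42 − 11.2929)·e^0.033458 = 202.1271 × 1.034024 = 209.0043
Market C$211.42 > fair 209.0043: forward overpriced → cash-and-carry (borrow at r, buy the stock and collect the dividends, short the forward).
Profit at T = |F_mkt − F*| = |211.42 − 209.0043| = C$2.42 per share

C$2.42 per share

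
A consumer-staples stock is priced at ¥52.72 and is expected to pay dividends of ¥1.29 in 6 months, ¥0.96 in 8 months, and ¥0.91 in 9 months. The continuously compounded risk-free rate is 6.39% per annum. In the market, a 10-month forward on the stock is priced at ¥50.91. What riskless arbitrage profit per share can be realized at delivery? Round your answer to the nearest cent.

¥1.49 per share

PV(dividends) I = 1.29·e^(−0.0639·6/12) + 0.96·e^(−0.0639·8/12) + 0.91·e^(−0.0639·9/12) = 3.0368
Fair forward F* = (S − I)·e^(rT) = (52.72 − 3.0368)·e^0.053250 = 49.6832 × 1.054693 = 52.4005
Market ¥50.91 < fair 52.4005: forward underpriced → reverse cash-and-carry (short the stock, invest proceeds at r, pay the dividends, go long the forward).
Profit at T = |F_mkt − F*| = |50.91 − 52.4005| = ¥1.49 per share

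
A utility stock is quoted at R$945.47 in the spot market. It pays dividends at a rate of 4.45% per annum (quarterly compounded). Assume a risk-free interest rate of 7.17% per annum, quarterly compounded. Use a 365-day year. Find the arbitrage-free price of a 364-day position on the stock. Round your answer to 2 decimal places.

F = S · (1+r/4)^(4T) / (1+q/4)^(4T)
= 945.47 × 1.073442 / 1.045121 = 945.47 × 1.027098
F = R$971.09

R$971.09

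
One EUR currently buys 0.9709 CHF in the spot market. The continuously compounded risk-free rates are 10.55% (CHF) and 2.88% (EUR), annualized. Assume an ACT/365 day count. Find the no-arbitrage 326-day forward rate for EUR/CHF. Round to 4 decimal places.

1.0397

F = S·e^((r_CHF − r_EUR)T) = 0.9709 · e^((0.1055 − 0.0288) × 326/365)
= 0.9709 · e^0.068505 = 0.9709 × 1.070906
F = 1.0397 CHF per EUR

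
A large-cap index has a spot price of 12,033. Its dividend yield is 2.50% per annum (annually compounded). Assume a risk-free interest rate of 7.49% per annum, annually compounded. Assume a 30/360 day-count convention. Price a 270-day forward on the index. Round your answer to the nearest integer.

F = S · (1+r)^T / (1+q)^T
= 12033 × 1.055665 / 1.018692 = 12033 × 1.036295
F = 12,470

12,470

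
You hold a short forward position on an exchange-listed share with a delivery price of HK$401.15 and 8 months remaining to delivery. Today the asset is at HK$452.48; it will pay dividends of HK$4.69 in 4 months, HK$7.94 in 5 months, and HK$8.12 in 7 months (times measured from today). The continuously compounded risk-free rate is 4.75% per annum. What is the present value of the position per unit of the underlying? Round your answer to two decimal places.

PV(remaining dividends) I = 4.69·e^(−0.0475·4/12) + 7.94·e^(−0.0475·5/12) + 8.12·e^(−0.0475·7/12) = 20.2988
Current forward F = (S − I)·e^(rT) = (452.48 − 20.2988)·e^(0.0475·8/12) = 432.1812 × 1.032173 = 446.0858
Value (long) = (F − K)·e^(−rT) = (446.0858 − 401.15) × 0.968829 = 43.5351
Short position value = −(long value) = -HK$43.54

-HK$43.54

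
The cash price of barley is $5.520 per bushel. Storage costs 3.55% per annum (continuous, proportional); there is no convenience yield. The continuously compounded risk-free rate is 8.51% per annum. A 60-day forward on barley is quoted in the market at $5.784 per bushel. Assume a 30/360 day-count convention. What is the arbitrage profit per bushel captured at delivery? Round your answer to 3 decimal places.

Fair forward: F* = S·e^(carry·T), with carry = (r + u) = 0.0851 + 0.0355 = 0.1206
F* = 5.520 · e^(0.1206 × 60/360) = 5.520 · e^0.020100 = 5.520 × 1.020303 = $5.6321
Market $5.784 > fair $5.6321: forward overpriced → cash-and-carry (buy spot, short the forward).
At maturity, profit = |F_mkt − F*| = |5.784 − 5.6321| = $0.152 per bushel

$0.152 per bushel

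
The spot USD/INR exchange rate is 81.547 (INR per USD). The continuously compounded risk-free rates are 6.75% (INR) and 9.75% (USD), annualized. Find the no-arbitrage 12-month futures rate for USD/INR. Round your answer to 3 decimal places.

79.137

F = S·e^((r_INR − r_USD)T) = 81.547 · e^((0.0675 − 0.0975) × 12/12)
= 81.547 · e^-0.030000 = 81.547 × 0.970446
F = 79.137 INR per USD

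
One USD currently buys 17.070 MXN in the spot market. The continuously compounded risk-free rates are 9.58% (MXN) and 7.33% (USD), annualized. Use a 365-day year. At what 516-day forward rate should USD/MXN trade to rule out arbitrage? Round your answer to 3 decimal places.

17.622

F = S·e^((r_MXN − r_USD)T) = 17.070 · e^((0.0958 − 0.0733) × 516/365)
= 17.070 · e^0.031808 = 17.070 × 1.032319
F = 17.622 MXN per USD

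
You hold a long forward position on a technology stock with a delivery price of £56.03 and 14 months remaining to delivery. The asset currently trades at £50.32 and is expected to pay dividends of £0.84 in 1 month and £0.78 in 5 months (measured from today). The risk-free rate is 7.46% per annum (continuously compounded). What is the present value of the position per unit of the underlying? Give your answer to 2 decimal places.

PV(remaining dividends) I = 0.84·e^(−0.0746·1/12) + 0.78·e^(−0.0746·5/12) = 1.5909
Current forward F = (S − I)·e^(rT) = (50.32 − 1.5909)·e^(0.0746·14/12) = 48.7291 × 1.090933 = 53.1602
Value (long) = (F − K)·e^(−rT) = (53.1602 − 56.03) × 0.916647 = -2.6306
Value = -£2.63

-£2.63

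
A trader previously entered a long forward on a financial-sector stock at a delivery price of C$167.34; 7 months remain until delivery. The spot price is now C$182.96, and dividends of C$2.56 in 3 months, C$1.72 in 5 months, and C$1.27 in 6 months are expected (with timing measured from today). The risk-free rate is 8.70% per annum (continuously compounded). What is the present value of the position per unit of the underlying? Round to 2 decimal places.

PV(remaining dividends) I = 2.56·e^(−0.0870·3/12) + 1.72·e^(−0.0870·5/12) + 1.27·e^(−0.0870·6/12) = 5.3796
Current forward F = (S − I)·e^(rT) = (182.96 − 5.3796)·e^(0.0870·7/12) = 177.5804 × 1.052060 = 186.8252
Value (long) = (F − K)·e^(−rT) = (186.8252 − 167.34) × 0.950516 = 18.5210
Value = C$18.52

C$18.52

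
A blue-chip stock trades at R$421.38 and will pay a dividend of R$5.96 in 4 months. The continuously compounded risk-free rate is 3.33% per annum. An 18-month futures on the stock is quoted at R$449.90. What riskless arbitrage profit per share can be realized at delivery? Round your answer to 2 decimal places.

PV(dividends) I = 5.96·e^(−0.0333·4/12) = 5.8942
Fair futures F* = (S − I)·e^(rT) = (421.38 − 5.8942)·e^0.049950 = 415.4858 × 1.051219 = 436.7666
Market R$449.90 > fair 436.7666: forward overpriced → cash-and-carry (borrow at r, buy the stock and collect the dividends, short the forward).
Profit at T = |F_mkt − F*| = |449.90 − 436.7666| = R$13.13 per share

R$13.13 per share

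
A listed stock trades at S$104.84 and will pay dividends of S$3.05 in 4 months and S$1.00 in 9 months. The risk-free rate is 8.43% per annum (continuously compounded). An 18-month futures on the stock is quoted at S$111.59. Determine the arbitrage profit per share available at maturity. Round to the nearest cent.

S$2.95 per share

PV(dividends) I = 3.05·e^(−0.0843·4/12) + 1.00·e^(−0.0843·9/12) = 3.9042
Fair futures F* = (S − I)·e^(rT) = (104.84 − 3.9042)·e^0.126450 = 100.9358 × 1.134793 = 114.5412
Market S$111.59 < fair 114.5412: forward underpriced → reverse cash-and-carry (short the stock, invest proceeds at r, pay the dividends, go long the forward).
Profit at T = |F_mkt − F*| = |111.59 − 114.5412| = S$2.95 per share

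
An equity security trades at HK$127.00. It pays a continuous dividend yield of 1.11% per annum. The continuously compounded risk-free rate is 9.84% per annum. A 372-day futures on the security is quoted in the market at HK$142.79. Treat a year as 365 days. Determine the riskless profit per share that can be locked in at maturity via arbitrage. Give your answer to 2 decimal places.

HK$3.97 per share

Fair futures: F* = S·e^(carry·T), with carry = (r − q) = 0.0984 − 0.0111 = 0.0873
F* = 127.00 · e^(0.0873 × 372/365) = 127.00 · e^0.088974 = 127.00 × 1.093052 = HK$138.8176
Market HK$142.79 > fair HK$138.8176: forward overpriced → cash-and-carry (buy spot, short the forward).
At maturity, profit = |F_mkt − F*| = |142.79 − 138.8176| = HK$3.97 per share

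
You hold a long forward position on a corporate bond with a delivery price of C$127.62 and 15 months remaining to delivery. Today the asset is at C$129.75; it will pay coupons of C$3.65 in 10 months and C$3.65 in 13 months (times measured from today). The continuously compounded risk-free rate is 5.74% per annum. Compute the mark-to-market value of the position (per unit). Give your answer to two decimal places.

C$4.06

PV(remaining coupons) I = 3.65·e^(−0.0574·10/12) + 3.65·e^(−0.0574·13/12) = 6.9095
Current forward F = (S − I)·e^(rT) = (129.75 − 6.9095)·e^(0.0574·15/12) = 122.8405 × 1.074387 = 131.9782
Value (long) = (F − K)·e^(−rT) = (131.9782 − 127.62) × 0.930764 = 4.0565
Value = C$4.06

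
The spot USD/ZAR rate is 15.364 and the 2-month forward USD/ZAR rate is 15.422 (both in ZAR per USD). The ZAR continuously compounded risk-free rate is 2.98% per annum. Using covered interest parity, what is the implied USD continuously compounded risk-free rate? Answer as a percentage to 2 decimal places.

F = S·e^((r_ZAR − r_USD)T) ⇒ r_USD = r_ZAR − ln(F/S)/T
ln(15.422/15.364) = 0.003768; /(2/12) = 0.022608
r_USD = 0.0298 − 0.022608 = 0.007192
r_USD = 0.72%

0.72%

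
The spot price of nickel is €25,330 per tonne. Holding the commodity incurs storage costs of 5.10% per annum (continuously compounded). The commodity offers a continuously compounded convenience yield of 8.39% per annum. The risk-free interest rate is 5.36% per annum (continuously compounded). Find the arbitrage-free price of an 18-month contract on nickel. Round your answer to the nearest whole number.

Net carry = r + u − y = 0.0536 + 0.0510 − 0.0839 = 0.0207
F = S·e^((r+u−y)T) = 25330 · e^(0.0207 × 18/12) = 25330 · e^0.031050
= 25330 × 1.031537 = €26,129 per tonne

€26,129 per tonne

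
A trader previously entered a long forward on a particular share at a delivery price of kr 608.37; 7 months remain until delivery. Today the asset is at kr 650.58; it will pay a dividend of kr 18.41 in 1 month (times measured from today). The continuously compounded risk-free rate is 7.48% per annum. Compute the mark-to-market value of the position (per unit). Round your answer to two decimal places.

kr 49.89

PV(remaining dividends) I = 18.41·e^(−0.0748·1/12) = 18.2956
Current forward F = (S − I)·e^(rT) = (650.58 − 18.2956)·e^(0.0748·7/12) = 632.2844 × 1.044599 = 660.4837
Value (long) = (F − K)·e^(−rT) = (660.4837 − 608.37) × 0.957305 = 49.8887
Value = kr 49.89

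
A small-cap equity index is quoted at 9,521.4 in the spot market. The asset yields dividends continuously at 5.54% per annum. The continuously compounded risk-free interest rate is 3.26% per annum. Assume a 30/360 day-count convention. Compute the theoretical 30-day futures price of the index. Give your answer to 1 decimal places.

F = S·e^((r − q)T) = 9521.4 · e^((0.0326 − 0.0554) × 30/360)
= 9521.4 · e^-0.001900 = 9521.4 × 0.998102
F = 9,503.3

9,503.3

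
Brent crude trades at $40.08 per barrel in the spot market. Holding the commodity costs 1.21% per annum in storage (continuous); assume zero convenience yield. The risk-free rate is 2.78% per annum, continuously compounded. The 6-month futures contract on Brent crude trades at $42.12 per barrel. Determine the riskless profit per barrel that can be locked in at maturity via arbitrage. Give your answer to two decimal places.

Fair futures: F* = S·e^(carry·T), with carry = (r + u) = 0.0278 + 0.0121 = 0.0399
F* = 40.08 · e^(0.0399 × 6/12) = 40.08 · e^0.019950 = 40.08 × 1.020150 = $40.8876
Market $42.12 > fair $40.8876: forward overpriced → cash-and-carry (buy spot, short the forward).
At maturity, profit = |F_mkt − F*| = |42.12 − 40.8876| = $1.23 per barrel

$1.23 per barrel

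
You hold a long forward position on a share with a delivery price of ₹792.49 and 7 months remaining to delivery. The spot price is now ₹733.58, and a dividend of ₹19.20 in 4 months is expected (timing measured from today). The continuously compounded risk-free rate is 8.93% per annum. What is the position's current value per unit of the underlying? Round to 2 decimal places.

PV(remaining dividends) I = 19.20·e^(−0.0893·4/12) = 18.6369
Current forward F = (S − I)·e^(rT) = (733.58 − 18.6369)·e^(0.0893·7/12) = 714.9431 × 1.053472 = 753.1725
Value (long) = (F − K)·e^(−rT) = (753.1725 − 792.49) × 0.949242 = -37.3218
Value = -₹37.32

-₹37.32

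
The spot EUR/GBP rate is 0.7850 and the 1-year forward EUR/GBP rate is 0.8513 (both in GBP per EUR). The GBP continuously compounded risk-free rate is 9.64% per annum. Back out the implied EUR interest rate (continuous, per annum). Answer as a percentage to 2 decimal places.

1.53%

F = S·e^((r_GBP − r_EUR)T) ⇒ r_EUR = r_GBP − ln(F/S)/T
ln(0.8513/0.7850) = 0.081081; /(1) = 0.081081
r_EUR = 0.0964 − 0.081081 = 0.015319
r_EUR = 1.53%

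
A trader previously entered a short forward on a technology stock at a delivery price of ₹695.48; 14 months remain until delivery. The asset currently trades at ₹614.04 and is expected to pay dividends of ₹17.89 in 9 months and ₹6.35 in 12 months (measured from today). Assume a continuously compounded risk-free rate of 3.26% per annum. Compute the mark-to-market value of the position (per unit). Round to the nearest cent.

PV(remaining dividends) I = 17.89·e^(−0.0326·9/12) + 6.35·e^(−0.0326·12/12) = 23.6042
Current forward F = (S − I)·e^(rT) = (614.04 − 23.6042)·e^(0.0326·14/12) = 590.4358 × 1.038766 = 613.3246
Value (long) = (F − K)·e^(−rT) = (613.3246 − 695.48) × 0.962681 = -79.0894
Short position value = −(long value) = ₹79.09

₹79.09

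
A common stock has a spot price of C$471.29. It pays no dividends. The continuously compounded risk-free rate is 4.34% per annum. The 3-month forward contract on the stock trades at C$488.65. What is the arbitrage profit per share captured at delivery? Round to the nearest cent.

Fair forward: F* = S·e^(carry·T), with carry = r = 0.0434
F* = 471.29 · e^(0.0434 × 3/12) = 471.29 · e^0.010850 = 471.29 × 1.010909 = C$476.4313
Market C$488.65 > fair C$476.4313: forward overpriced → cash-and-carry (buy spot, short the forward).
At maturity, profit = |F_mkt − F*| = |488.65 − 476.4313| = C$12.22 per share

C$12.22 per share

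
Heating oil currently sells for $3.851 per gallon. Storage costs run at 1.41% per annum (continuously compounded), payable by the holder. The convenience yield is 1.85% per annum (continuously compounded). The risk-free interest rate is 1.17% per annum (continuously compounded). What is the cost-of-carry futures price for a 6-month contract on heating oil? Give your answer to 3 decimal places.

$3.865 per gallon

Net carry = r + u − y = 0.0117 + 0.0141 − 0.0185 = 0.0073
F = S·e^((r+u−y)T) = 3.851 · e^(0.0073 × 6/12) = 3.851 · e^0.003650
= 3.851 × 1.003657 = $3.865 per gallon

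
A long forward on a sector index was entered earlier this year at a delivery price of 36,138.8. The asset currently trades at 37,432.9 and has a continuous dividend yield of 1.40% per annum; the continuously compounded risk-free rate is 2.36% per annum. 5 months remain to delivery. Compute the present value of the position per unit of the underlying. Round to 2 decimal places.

1430.00

Current fair forward for the remaining 5 months: F = S·e^((r − q)·T), (r − q) = 0.0236 − 0.0140 = 0.0096
F = 37432.9 · e^(0.0096 × 5/12) = 37432.9 × 1.00400801 = 37582.9314
Value of long forward = (F − K)·e^(−rT) = (37582.9314 − 36138.8) · e^(−0.0236·5/12)
= 1444.1314 × 0.99021486 = 1430.00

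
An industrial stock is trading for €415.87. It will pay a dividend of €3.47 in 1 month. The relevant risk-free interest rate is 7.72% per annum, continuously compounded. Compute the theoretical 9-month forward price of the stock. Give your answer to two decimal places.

€437.01

PV(dividends) I = 3.47·e^(−0.0772·1/12)
I = 3.4477
F = (S − I)·e^(rT) = (415.87 − 3.4477) · e^(0.0772·9/12)
= 412.4223 · e^0.057900 = 412.4223 × 1.059609 = €437.01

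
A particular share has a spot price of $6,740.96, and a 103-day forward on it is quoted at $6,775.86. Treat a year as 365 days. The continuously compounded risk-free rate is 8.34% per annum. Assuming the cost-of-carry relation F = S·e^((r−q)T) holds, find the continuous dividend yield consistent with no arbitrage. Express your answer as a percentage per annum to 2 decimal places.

From F = S·e^((r−q)T): (r − q) = ln(F/S)/T
ln(6775.86/6740.96) = ln(1.005177) = 0.005164
(r − q) = 0.005164 / (103/365) = 0.018300
q = r − ln(F/S)/T = 0.0834 − 0.018300 = 0.065100
q = 6.51%

6.51%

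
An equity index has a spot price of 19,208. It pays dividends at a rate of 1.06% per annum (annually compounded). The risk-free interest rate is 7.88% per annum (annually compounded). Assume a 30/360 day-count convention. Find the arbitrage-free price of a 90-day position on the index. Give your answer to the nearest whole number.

F = S · (1+r)^T / (1+q)^T
= 19208 × 1.019143 / 1.002640 = 19208 × 1.016460
F = 19,524

19,524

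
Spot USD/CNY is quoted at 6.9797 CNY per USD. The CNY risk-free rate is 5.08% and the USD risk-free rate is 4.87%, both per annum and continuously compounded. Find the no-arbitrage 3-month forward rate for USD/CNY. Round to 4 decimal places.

F = S·e^((r_CNY − r_USD)T) = 6.9797 · e^((0.0508 − 0.0487) × 3/12)
= 6.9797 · e^0.000525 = 6.9797 × 1.000525
F = 6.9834 CNY per USD

6.9834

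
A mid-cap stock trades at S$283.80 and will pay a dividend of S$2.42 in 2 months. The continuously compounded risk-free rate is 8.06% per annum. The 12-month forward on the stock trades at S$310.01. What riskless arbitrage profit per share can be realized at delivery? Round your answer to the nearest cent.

PV(dividends) I = 2.42·e^(−0.0806·2/12) = 2.3877
Fair forward F* = (S − I)·e^(rT) = (283.80 − 2.3877)·e^0.080600 = 281.4123 × 1.083937 = 305.0332
Market S$310.01 > fair 305.0332: forward overpriced → cash-and-carry (borrow at r, buy the stock and collect the dividends, short the forward).
Profit at T = |F_mkt − F*| = |310.01 − 305.0332| = S$4.98 per share

S$4.98 per share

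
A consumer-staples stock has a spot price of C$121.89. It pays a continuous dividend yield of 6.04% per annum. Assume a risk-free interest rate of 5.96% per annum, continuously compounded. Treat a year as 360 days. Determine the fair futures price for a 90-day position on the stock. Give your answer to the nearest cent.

F = S·e^((r − q)T) = 121.89 · e^((0.0596 − 0.0604) × 90/360)
= 121.89 · e^-0.000200 = 121.89 × 0.999800
F = C$121.87

C$121.87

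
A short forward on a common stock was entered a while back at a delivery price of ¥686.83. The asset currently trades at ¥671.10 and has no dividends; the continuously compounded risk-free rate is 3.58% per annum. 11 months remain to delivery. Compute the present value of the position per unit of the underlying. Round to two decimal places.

-¥6.44

Current fair forward for the remaining 11 months: F = S·e^(r·T), r = 0.0358
F = 671.10 · e^(0.0358 × 11/12) = 671.10 × 1.033361 = 693.4886
Value of long forward = (F − K)·e^(−rT) = (693.4886 − 686.83) · e^(−0.0358·11/12)
= 6.6586 × 0.967716 = 6.44
Short position value = −(long value) = -¥6.44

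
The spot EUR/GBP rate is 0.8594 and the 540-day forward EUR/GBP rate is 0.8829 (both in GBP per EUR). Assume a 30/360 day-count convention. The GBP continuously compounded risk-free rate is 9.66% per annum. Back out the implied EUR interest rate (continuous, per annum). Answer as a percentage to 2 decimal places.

F = S·e^((r_GBP − r_EUR)T) ⇒ r_EUR = r_GBP − ln(F/S)/T
ln(0.8829/0.8594) = 0.026977; /(540/360) = 0.017985
r_EUR = 0.0966 − 0.017985 = 0.078615
r_EUR = 7.86%

7.86%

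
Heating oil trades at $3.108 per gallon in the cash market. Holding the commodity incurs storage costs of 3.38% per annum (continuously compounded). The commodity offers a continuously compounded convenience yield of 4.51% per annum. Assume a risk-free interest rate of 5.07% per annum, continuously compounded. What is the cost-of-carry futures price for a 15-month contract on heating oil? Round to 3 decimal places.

$3.265 per gallon

Net carry = r + u − y = 0.0507 + 0.0338 − 0.0451 = 0.0394
F = S·e^((r+u−y)T) = 3.108 · e^(0.0394 × 15/12) = 3.108 · e^0.049250
= 3.108 × 1.050483 = $3.265 per gallon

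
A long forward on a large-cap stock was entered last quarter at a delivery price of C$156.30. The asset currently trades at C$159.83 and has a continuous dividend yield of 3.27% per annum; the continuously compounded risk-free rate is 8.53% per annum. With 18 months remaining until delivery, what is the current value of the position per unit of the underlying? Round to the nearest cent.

C$14.65

Current fair forward for the remaining 18 months: F = S·e^((r − q)·T), (r − q) = 0.0853 − 0.0327 = 0.0526
F = 159.83 · e^(0.0526 × 18/12) = 159.83 × 1.082096 = 172.9514
Value of long forward = (F − K)·e^(−rT) = (172.9514 − 156.30) · e^(−0.0853·18/12)
= 16.6514 × 0.879897 = 14.65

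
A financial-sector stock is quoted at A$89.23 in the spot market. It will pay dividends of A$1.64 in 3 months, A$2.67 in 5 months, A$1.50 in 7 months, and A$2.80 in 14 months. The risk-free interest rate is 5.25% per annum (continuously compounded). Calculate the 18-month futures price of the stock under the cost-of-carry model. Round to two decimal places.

A$87.54

PV(dividends) I = 1.64·e^(−0.0525·3/12) + 2.67·e^(−0.0525·5/12) + 1.50·e^(−0.0525·7/12) + 2.80·e^(−0.0525·14/12)
I = 1.6186 + 2.6122 + 1.4548 + 2.6336 = 8.3192
F = (S − I)·e^(rT) = (89.23 − 8.3192) · e^(0.0525·18/12)
= 80.9108 · e^0.078750 = 80.9108 × 1.081934 = A$87.54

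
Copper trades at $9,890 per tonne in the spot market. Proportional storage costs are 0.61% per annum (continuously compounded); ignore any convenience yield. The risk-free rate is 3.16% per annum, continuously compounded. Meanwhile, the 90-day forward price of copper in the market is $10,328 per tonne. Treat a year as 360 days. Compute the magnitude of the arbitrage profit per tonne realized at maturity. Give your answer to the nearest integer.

Fair forward: F* = S·e^(carry·T), with carry = (r + u) = 0.0316 + 0.0061 = 0.0377
F* = 9890 · e^(0.0377 × 90/360) = 9890 · e^0.009425 = 9890 × 1.009470 = $9983.6583
Market $10328 > fair $9983.6583: forward overpriced → cash-and-carry (buy spot, short the forward).
At maturity, profit = |F_mkt − F*| = |10328 − 9983.6583| = $344 per tonne

$344 per tonne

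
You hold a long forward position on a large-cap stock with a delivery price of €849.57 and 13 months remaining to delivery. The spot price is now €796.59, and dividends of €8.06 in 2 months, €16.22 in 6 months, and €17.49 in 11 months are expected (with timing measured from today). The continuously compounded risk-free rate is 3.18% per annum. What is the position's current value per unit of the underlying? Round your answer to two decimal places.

-€65.18

PV(remaining dividends) I = 8.06·e^(−0.0318·2/12) + 16.22·e^(−0.0318·6/12) + 17.49·e^(−0.0318·11/12) = 40.9691
Current forward F = (S − I)·e^(rT) = (796.59 − 40.9691)·e^(0.0318·13/12) = 755.6209 × 1.035050 = 782.1054
Value (long) = (F − K)·e^(−rT) = (782.1054 − 849.57) × 0.966137 = -65.1800
Value = -€65.18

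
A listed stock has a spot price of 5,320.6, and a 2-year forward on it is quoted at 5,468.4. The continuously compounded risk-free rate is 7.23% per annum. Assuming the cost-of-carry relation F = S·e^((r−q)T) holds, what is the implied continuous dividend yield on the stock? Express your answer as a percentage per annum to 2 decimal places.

5.86%

From F = S·e^((r−q)T): (r − q) = ln(F/S)/T
ln(5468.4/5320.6) = ln(1.027779) = 0.027400
(r − q) = 0.027400 / (2) = 0.013700
q = r − ln(F/S)/T = 0.0723 − 0.013700 = 0.058600
q = 5.86%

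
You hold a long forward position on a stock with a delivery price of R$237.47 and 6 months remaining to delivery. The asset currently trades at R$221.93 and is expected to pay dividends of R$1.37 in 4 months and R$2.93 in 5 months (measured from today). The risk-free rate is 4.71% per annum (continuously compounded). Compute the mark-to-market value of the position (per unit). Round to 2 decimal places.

-R$14.23

PV(remaining dividends) I = 1.37·e^(−0.0471·4/12) + 2.93·e^(−0.0471·5/12) = 4.2217
Current forward F = (S − I)·e^(rT) = (221.93 − 4.2217)·e^(0.0471·6/12) = 217.7083 × 1.023829 = 222.8961
Value (long) = (F − K)·e^(−rT) = (222.8961 − 237.47) × 0.976725 = -14.2347
Value = -R$14.23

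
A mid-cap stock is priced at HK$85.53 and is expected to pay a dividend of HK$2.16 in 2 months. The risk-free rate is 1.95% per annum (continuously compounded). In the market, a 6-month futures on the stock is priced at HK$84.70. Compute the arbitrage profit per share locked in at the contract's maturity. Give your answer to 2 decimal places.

HK$0.51 per share

PV(dividends) I = 2.16·e^(−0.0195·2/12) = 2.1530
Fair futures F* = (S − I)·e^(rT) = (85.53 − 2.1530)·e^0.009750 = 83.3770 × 1.009798 = 84.1939
Market HK$84.70 > fair 84.1939: forward overpriced → cash-and-carry (borrow at r, buy the stock and collect the dividends, short the forward).
Profit at T = |F_mkt − F*| = |84.70 − 84.1939| = HK$0.51 per share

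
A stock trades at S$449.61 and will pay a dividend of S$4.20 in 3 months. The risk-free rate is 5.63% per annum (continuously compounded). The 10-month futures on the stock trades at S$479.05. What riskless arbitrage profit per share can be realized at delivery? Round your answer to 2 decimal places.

PV(dividends) I = 4.20·e^(−0.0563·3/12) = 4.1413
Fair futures F* = (S − I)·e^(rT) = (449.61 − 4.1413)·e^0.046917 = 445.4687 × 1.048035 = 466.8668
Market S$479.05 > fair 466.8668: forward overpriced → cash-and-carry (borrow at r, buy the stock and collect the dividends, short the forward).
Profit at T = |F_mkt − F*| = |479.05 − 466.8668| = S$12.18 per share

S$12.18 per share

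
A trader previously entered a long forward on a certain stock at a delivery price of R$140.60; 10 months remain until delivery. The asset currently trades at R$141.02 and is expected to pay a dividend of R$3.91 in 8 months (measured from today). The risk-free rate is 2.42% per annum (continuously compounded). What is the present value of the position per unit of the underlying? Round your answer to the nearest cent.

-R$0.62

PV(remaining dividends) I = 3.91·e^(−0.0242·8/12) = 3.8474
Current forward F = (S − I)·e^(rT) = (141.02 − 3.8474)·e^(0.0242·10/12) = 137.1726 × 1.020371 = 139.9669
Value (long) = (F − K)·e^(−rT) = (139.9669 − 140.60) × 0.980035 = -0.6205
Value = -R$0.62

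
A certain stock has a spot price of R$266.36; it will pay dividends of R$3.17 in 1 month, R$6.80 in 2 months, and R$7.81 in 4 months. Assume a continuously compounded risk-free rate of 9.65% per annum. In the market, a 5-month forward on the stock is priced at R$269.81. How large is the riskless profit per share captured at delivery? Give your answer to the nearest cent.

R$10.63 per share

PV(dividends) I = 3.17·e^(−0.0965·1/12) + 6.80·e^(−0.0965·2/12) + 7.81·e^(−0.0965·4/12) = 17.3989
Fair forward F* = (S − I)·e^(rT) = (266.36 − 17.3989)·e^0.040208 = 248.9611 × 1.041027 = 259.1752
Market R$269.81 > fair 259.1752: forward overpriced → cash-and-carry (borrow at r, buy the stock and collect the dividends, short the forward).
Profit at T = |F_mkt − F*| = |269.81 − 259.1752| = R$10.63 per share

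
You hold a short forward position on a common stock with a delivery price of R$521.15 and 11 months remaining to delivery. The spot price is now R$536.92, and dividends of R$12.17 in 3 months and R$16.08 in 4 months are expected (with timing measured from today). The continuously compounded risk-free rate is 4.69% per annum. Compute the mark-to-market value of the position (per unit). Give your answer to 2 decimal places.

-R$9.84

PV(remaining dividends) I = 12.17·e^(−0.0469·3/12) + 16.08·e^(−0.0469·4/12) = 27.8587
Current forward F = (S − I)·e^(rT) = (536.92 − 27.8587)·e^(0.0469·11/12) = 509.0613 × 1.043929 = 531.4239
Value (long) = (F − K)·e^(−rT) = (531.4239 − 521.15) × 0.957919 = 9.8416
Short position value = −(long value) = -R$9.84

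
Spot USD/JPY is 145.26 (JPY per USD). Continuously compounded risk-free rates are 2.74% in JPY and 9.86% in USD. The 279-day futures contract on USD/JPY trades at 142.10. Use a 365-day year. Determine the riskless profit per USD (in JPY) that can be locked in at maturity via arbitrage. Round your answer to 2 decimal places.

4.53 per USD (in JPY)

Fair futures: F* = S·e^(carry·T), with carry = (r_JPY − r_USD) = 0.0274 − 0.0986 = -0.0712
F* = 145.26 · e^(-0.0712 × 279/365) = 145.26 · e^-0.054424 = 145.26 × 0.947030 = 137.5656
Market 142.10 > fair 137.5656: forward overpriced → cash-and-carry (buy spot, short the forward).
At maturity, profit = |F_mkt − F*| = |142.10 − 137.5656| = 4.53 per USD (in JPY)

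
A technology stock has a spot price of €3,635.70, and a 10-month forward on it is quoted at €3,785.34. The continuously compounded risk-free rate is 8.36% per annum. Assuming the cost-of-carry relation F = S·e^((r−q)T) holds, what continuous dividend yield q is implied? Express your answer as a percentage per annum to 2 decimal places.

From F = S·e^((r−q)T): (r − q) = ln(F/S)/T
ln(3785.34/3635.70) = ln(1.041159) = 0.040335
(r − q) = 0.040335 / (10/12) = 0.048402
q = r − ln(F/S)/T = 0.0836 − 0.048402 = 0.035198
q = 3.52%

3.52%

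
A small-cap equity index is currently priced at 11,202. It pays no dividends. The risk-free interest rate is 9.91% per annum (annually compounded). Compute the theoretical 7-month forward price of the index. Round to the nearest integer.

11,837

F = S · (1+r)^T
= 11202 × 1.056668
F = 11,837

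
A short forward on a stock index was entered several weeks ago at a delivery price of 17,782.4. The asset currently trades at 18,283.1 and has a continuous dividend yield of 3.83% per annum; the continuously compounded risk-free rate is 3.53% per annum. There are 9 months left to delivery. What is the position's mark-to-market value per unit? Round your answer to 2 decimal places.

Current fair forward for the remaining 9 months: F = S·e^((r − q)·T), (r − q) = 0.0353 − 0.0383 = -0.0030
F = 18283.1 · e^(-0.0030 × 9/12) = 18283.1 × 0.99775253 = 18242.0093
Value of long forward = (F − K)·e^(−rT) = (18242.0093 − 17782.4) · e^(−0.0353·9/12)
= 459.6093 × 0.97387239 = 447.60
Short position value = −(long value) = -447.60

-447.60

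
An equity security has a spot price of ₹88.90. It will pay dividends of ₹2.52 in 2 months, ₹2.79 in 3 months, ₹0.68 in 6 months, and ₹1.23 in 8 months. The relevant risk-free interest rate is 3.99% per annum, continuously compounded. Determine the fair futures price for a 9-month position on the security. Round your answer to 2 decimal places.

PV(dividends) I = 2.52·e^(−0.0399·2/12) + 2.79·e^(−0.0399·3/12) + 0.68·e^(−0.0399·6/12) + 1.23·e^(−0.0399·8/12)
I = 2.5033 + 2.7623 + 0.6666 + 1.1977 = 7.1299
F = (S − I)·e^(rT) = (88.90 − 7.1299) · e^(0.0399·9/12)
= 81.7701 · e^0.029925 = 81.7701 × 1.030377 = ₹84.25

₹84.25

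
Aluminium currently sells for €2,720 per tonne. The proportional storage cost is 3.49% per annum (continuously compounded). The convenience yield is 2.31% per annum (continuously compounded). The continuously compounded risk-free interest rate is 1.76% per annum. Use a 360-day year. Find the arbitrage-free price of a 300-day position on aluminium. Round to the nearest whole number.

€2,787 per tonne

Net carry = r + u − y = 0.0176 + 0.0349 − 0.0231 = 0.0294
F = S·e^((r+u−y)T) = 2720 · e^(0.0294 × 300/360) = 2720 · e^0.024500
= 2720 × 1.024803 = €2,787 per tonne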